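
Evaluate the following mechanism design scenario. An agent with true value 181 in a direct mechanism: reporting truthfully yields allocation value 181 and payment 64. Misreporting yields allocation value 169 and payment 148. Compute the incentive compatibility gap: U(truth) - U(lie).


Step 1: U(truth) = value - payment = 181 - 64 = 117
Step 2: U(lie) = allocation - payment = 169 - 148 = 21
Step 3: IC gap = 117 - 21 = 96

96


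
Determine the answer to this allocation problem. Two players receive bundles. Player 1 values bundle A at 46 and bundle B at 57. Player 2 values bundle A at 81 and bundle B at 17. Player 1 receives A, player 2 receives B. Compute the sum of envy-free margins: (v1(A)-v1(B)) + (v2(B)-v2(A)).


Step 1: Player 1's margin = v1(A) - v1(B) = 46 - 57 = -11
Step 2: Player 2's margin = v2(B) - v2(A) = 17 - 81 = -64
Step 3: Total margin = -11 + -64 = -75

-75


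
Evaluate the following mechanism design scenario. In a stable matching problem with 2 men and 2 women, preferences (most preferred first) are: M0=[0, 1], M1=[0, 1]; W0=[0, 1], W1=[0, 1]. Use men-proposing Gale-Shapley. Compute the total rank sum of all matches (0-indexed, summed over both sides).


Step 1: Run Gale-Shapley (men propose, women hold best offer):
  M0 proposes to W0; she accepts
  M1 proposes to W0; rejected
  M1 proposes to W1; she accepts
Step 2: Final matching: W0-M0, W1-M1
Step 3: 0-indexed ranks (man's rank of his match, then woman's): 0 + 0 + 1 + 1
Step 4: Total rank sum = 2

2


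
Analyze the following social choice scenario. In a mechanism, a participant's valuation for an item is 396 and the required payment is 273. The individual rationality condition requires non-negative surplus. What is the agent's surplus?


Step 1: Surplus = value - payment = 396 - 273 = 123
Step 2: IR is satisfied (surplus >= 0)

123


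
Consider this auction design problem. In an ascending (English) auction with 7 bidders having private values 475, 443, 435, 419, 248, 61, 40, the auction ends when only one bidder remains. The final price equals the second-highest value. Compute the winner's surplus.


Step 1: Identify the highest value: 475
Step 2: Identify the second-highest value: 443
Step 3: The final price = second-highest value = 443
Step 4: Surplus = 475 - 443 = 32

32


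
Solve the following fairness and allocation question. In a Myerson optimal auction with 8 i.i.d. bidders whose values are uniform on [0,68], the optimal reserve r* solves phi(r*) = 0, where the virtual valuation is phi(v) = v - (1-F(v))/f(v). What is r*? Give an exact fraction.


Step 1: For U[0,68], F(v) = v/68 and f(v) = 1/68
Step 2: phi(v) = v - (1 - v/68)/(1/68) = v - (68 - v) = 2v - 68
Step 3: Set phi(r*) = 0: 2r* - 68 = 0
Step 4: r* = 68/2 = 34 (the number of bidders n = 8 does not enter)

34


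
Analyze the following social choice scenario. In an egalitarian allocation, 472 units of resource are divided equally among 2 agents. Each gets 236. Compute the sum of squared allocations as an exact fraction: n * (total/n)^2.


Step 1: Each agent's share = 472/2 = 236
Step 2: Square of each share = (236)^2 = 55696
Step 3: Sum of squares = 2 * 55696 = 111392

111392


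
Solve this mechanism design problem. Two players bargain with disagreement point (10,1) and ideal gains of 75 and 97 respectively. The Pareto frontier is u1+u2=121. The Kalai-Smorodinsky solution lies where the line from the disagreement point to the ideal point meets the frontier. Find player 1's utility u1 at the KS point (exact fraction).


Step 1: At the KS point, (u1-d1)/r1 = (u2-d2)/r2 = t and u1+u2 = 121
Step 2: u1 = d1 + r1*t and u2 = d2 + r2*t, so (d1 + r1*t) + (d2 + r2*t) = 121
Step 3: t = (121 - 10 - 1)/(75 + 97) = 110/172 = 55/86
Step 4: u1 = d1 + r1*t = 10 + 75 * 55/86 = 4985/86
Step 5: (Check: u2 = d2 + r2*t = 5421/86; u1+u2 = 4985/86 + 5421/86 = 121, on the frontier.)

4985/86


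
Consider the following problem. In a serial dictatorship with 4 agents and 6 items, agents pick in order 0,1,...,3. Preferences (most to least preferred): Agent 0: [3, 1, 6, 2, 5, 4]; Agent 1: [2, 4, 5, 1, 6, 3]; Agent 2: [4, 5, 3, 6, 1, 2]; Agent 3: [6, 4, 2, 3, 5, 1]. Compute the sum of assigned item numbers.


Step 1: Agent 0 picks item 3
Step 2: Agent 1 picks item 2
Step 3: Agent 2 picks item 4
Step 4: Agent 3 picks item 6
Step 5: Sum = 3 + 2 + 4 + 6 = 15

15


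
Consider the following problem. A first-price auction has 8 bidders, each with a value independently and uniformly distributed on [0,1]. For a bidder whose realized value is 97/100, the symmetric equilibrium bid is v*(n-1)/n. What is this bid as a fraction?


Step 1: The symmetric BNE bidding function is b(v) = v * (n-1) / n
Step 2: Substitute v = 97/100 and n = 8
Step 3: b = 97/100 * 7/8
Step 4: b = 679/800

679/800


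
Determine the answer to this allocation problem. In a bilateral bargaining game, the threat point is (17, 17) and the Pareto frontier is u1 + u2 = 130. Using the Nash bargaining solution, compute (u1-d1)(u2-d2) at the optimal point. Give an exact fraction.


Step 1: The Nash solution splits surplus symmetrically above the disagreement point
Step 2: u1 = (total + d1 - d2)/2 = (130 + 17 - 17)/2 = 65
Step 3: u2 = (total - d1 + d2)/2 = (130 - 17 + 17)/2 = 65
Step 4: Nash product = (65 - 17) * (65 - 17)
Step 5: = 48 * 48 = 2304

2304


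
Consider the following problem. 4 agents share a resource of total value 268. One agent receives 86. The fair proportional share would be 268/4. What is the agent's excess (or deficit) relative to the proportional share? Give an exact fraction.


Step 1: Proportional share = 268/4 = 67
Step 2: Agent's actual allocation = 86
Step 3: Excess = 86 - 67 = 19

19


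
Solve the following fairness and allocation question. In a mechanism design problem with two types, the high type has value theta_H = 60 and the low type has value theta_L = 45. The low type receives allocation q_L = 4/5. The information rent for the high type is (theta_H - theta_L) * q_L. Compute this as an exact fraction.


Step 1: theta_H - theta_L = 60 - 45 = 15
Step 2: Information rent = (theta_H - theta_L) * q_L
Step 3: = 15 * 4/5
Step 4: = 12

12


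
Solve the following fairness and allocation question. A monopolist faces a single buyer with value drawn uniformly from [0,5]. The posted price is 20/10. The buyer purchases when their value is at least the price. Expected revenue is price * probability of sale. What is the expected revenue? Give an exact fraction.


Step 1: Posted price r = 2, value support [0,5]
Step 2: P(v >= r) = (5 - 2)/5 = 3/5
Step 3: Expected revenue = r * P(v >= r) = 2 * 3/5
Step 4: Revenue = 6/5

6/5


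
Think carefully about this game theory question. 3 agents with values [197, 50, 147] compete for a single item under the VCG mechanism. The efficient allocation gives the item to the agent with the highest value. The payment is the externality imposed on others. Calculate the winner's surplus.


Step 1: The winner is the agent with the highest value: agent 0 with value 197
Step 2: Values of other agents: [50, 147]
Step 3: VCG payment = max of others' values = 147
Step 4: Surplus = 197 - 147 = 50

50


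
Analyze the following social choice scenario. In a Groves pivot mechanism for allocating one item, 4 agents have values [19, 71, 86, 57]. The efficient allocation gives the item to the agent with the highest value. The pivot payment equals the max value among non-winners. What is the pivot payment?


Step 1: The efficient winner is agent 2 with value 86
Step 2: Other agents' values: [19, 71, 57]
Step 3: Pivot payment = max(others) = 71
Step 4: The winner pays 71

71


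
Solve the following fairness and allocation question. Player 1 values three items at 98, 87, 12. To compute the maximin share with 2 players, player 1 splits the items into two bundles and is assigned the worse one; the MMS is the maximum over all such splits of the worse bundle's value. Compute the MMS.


Step 1: Item values = 98, 87, 12
Step 2: Enumerate all 2-bundle partitions and take the smaller bundle:
  Partition 1: {98} vs {87,12} -> bundles 98, 99; min = 98
  Partition 2: {87} vs {98,12} -> bundles 87, 110; min = 87
  Partition 3: {12} vs {98,87} -> bundles 12, 185; min = 12
Step 3: MMS = max(98, 87, 12) = 98

98


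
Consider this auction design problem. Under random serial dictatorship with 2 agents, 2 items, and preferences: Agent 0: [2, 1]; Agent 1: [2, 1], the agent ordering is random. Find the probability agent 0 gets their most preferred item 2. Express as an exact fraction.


Step 1: Agent 0 wants item 2
Step 2: There are 2 possible orderings of agents
Step 3: In 1 orderings, agent 0 gets item 2
Step 4: Probability = 1/2

1/2


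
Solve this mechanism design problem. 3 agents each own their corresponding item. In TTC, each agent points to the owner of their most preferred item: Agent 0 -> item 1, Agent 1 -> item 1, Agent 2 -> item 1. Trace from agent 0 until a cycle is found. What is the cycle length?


Step 1: Trace the pointer graph from agent 0: 0 -> 1 -> 1
Step 2: A cycle is detected when we revisit agent 1
Step 3: The cycle is: 1 -> 1
Step 4: Cycle length = 1

1


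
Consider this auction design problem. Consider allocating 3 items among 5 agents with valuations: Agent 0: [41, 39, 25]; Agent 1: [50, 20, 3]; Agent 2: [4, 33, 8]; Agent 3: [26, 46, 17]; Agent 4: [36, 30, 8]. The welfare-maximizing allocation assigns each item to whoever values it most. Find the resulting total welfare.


Step 1: For each item, find the maximum value among all agents.
Step 2: Item 0 -> Agent 1 (value 50)
Step 3: Item 1 -> Agent 3 (value 46)
Step 4: Item 2 -> Agent 0 (value 25)
Step 5: Total welfare = 50 + 46 + 25 = 121

121


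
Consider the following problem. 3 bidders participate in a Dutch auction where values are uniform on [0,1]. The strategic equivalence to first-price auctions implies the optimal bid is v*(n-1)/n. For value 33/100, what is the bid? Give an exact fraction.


Step 1: Dutch auctions are strategically equivalent to first-price auctions
Step 2: The equilibrium bid is b(v) = v*(n-1)/n
Step 3: b = 33/100 * 2/3
Step 4: b = 11/50

11/50


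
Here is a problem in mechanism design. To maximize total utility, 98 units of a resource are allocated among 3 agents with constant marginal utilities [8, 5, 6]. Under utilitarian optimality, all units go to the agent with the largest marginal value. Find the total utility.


Step 1: The marginal utilities are [8, 5, 6]
Step 2: The highest marginal utility is 8
Step 3: All 98 units go to that agent
Step 4: Total utility = 8 * 98 = 784

784


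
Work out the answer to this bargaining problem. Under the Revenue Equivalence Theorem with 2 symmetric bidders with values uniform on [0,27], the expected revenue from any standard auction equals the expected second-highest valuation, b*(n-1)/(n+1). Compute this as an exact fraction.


Step 1: By Revenue Equivalence, expected revenue = b*(n-1)/(n+1)
Step 2: Substituting n = 2, b = 27
Step 3: Revenue = 27*(2-1)/(2+1) = 27*1/3
Step 4: Revenue = 27/3 = 9

9


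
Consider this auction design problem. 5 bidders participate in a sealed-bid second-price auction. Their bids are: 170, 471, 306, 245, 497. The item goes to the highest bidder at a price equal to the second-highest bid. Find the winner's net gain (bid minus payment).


Step 1: Sort bids in descending order: 497, 471, 306, 245, 170
Step 2: The winning bid is the highest: 497
Step 3: The payment equals the second-highest bid: 471
Step 4: Surplus = winner's bid - payment = 497 - 471 = 26

26


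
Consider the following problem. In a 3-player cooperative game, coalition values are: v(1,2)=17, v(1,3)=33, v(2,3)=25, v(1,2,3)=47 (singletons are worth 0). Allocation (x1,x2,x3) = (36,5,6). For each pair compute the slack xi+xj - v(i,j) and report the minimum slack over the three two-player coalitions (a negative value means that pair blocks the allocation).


Step 1: Slack for coalition (1,2): x1+x2 - v12 = 41 - 17 = 24
Step 2: Slack for coalition (1,3): x1+x3 - v13 = 42 - 33 = 9
Step 3: Slack for coalition (2,3): x2+x3 - v23 = 11 - 25 = -14
Step 4: Minimum slack = min(24, 9, -14) = -14, attained by (2,3); coalition (2,3) can block (slack < 0), so the allocation is not in the core

-14


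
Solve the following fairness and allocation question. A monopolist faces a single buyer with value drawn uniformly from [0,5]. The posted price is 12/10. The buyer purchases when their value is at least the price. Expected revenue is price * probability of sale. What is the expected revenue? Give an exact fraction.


Step 1: Posted price r = 6/5, value support [0,5]
Step 2: P(v >= r) = (5 - 6/5)/5 = 19/25
Step 3: Expected revenue = r * P(v >= r) = 6/5 * 19/25
Step 4: Revenue = 114/125

114/125


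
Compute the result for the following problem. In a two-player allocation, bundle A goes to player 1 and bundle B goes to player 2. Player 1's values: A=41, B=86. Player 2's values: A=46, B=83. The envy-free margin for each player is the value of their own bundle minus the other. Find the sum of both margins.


Step 1: Player 1's margin = v1(A) - v1(B) = 41 - 86 = -45
Step 2: Player 2's margin = v2(B) - v2(A) = 83 - 46 = 37
Step 3: Total margin = -45 + 37 = -8

-8


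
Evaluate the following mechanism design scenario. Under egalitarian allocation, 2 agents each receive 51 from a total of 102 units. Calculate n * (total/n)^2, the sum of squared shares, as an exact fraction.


Step 1: Each agent's share = 102/2 = 51
Step 2: Square of each share = (51)^2 = 2601
Step 3: Sum of squares = 2 * 2601 = 5202

5202


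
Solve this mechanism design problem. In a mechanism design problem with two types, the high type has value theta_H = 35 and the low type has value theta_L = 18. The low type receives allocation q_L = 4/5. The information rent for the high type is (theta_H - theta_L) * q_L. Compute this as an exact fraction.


Step 1: theta_H - theta_L = 35 - 18 = 17
Step 2: Information rent = (theta_H - theta_L) * q_L
Step 3: = 17 * 4/5
Step 4: = 68/5

68/5


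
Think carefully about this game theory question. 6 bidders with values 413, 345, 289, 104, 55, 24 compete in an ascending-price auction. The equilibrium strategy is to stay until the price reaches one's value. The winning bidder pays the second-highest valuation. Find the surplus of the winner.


Step 1: Identify the highest value: 413
Step 2: Identify the second-highest value: 345
Step 3: The final price = second-highest value = 345
Step 4: Surplus = 413 - 345 = 68

68


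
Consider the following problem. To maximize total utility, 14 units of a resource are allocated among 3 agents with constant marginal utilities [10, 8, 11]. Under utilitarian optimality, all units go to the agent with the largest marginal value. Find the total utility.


Step 1: The marginal utilities are [10, 8, 11]
Step 2: The highest marginal utility is 11
Step 3: All 14 units go to that agent
Step 4: Total utility = 11 * 14 = 154

154


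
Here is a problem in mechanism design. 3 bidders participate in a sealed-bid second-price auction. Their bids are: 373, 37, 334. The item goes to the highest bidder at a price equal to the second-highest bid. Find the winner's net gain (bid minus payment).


Step 1: Sort bids in descending order: 373, 334, 37
Step 2: The winning bid is the highest: 373
Step 3: The payment equals the second-highest bid: 334
Step 4: Surplus = winner's bid - payment = 373 - 334 = 39

39


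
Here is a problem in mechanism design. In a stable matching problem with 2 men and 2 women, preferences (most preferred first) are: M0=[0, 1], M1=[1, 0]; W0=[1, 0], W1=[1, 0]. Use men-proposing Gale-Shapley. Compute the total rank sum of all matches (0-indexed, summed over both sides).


Step 1: Run Gale-Shapley (men propose, women hold best offer):
  M0 proposes to W0; she accepts
  M1 proposes to W1; she accepts
Step 2: Final matching: W0-M0, W1-M1
Step 3: 0-indexed ranks (man's rank of his match, then woman's): 0 + 1 + 0 + 0
Step 4: Total rank sum = 1

1


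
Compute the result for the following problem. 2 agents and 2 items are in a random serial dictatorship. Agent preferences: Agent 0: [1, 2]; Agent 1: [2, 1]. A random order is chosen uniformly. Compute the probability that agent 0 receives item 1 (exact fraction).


Step 1: Agent 0 wants item 1
Step 2: There are 2 possible orderings of agents
Step 3: In 2 orderings, agent 0 gets item 1
Step 4: Probability = 2/2 = 1

1


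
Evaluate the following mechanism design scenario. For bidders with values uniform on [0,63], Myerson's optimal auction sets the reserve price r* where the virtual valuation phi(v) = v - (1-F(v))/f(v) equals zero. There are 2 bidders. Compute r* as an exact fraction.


Step 1: For U[0,63], F(v) = v/63 and f(v) = 1/63
Step 2: phi(v) = v - (1 - v/63)/(1/63) = v - (63 - v) = 2v - 63
Step 3: Set phi(r*) = 0: 2r* - 63 = 0
Step 4: r* = 63/2 (the number of bidders n = 2 does not enter)

63/2


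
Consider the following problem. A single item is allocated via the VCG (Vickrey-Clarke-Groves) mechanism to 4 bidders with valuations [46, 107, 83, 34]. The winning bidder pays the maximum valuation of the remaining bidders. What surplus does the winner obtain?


Step 1: The winner is the agent with the highest value: agent 1 with value 107
Step 2: Values of other agents: [46, 83, 34]
Step 3: VCG payment = max of others' values = 83
Step 4: Surplus = 107 - 83 = 24

24


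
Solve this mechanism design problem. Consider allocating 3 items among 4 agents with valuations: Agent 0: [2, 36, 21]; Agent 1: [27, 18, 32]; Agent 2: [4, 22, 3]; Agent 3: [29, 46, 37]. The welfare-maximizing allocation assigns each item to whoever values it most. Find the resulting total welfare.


Step 1: For each item, find the maximum value among all agents.
Step 2: Item 0 -> Agent 3 (value 29)
Step 3: Item 1 -> Agent 3 (value 46)
Step 4: Item 2 -> Agent 3 (value 37)
Step 5: Total welfare = 29 + 46 + 37 = 112

112


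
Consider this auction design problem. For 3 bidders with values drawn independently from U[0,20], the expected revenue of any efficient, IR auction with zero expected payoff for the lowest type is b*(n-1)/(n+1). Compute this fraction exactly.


Step 1: By Revenue Equivalence, expected revenue = b*(n-1)/(n+1)
Step 2: Substituting n = 3, b = 20
Step 3: Revenue = 20*(3-1)/(3+1) = 20*2/4
Step 4: Revenue = 40/4 = 10

10


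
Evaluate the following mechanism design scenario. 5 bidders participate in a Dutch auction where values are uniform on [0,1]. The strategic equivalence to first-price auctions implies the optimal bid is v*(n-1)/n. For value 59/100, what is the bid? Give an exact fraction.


Step 1: Dutch auctions are strategically equivalent to first-price auctions
Step 2: The equilibrium bid is b(v) = v*(n-1)/n
Step 3: b = 59/100 * 4/5
Step 4: b = 59/125

59/125


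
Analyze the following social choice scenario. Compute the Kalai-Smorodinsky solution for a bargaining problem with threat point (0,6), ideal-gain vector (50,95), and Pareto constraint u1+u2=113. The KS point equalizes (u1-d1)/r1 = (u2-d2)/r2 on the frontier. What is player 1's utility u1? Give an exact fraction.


Step 1: At the KS point, (u1-d1)/r1 = (u2-d2)/r2 = t and u1+u2 = 113
Step 2: u1 = d1 + r1*t and u2 = d2 + r2*t, so (d1 + r1*t) + (d2 + r2*t) = 113
Step 3: t = (113 - 0 - 6)/(50 + 95) = 107/145
Step 4: u1 = d1 + r1*t = 0 + 50 * 107/145 = 1070/29
Step 5: (Check: u2 = d2 + r2*t = 2207/29; u1+u2 = 1070/29 + 2207/29 = 113, on the frontier.)

1070/29


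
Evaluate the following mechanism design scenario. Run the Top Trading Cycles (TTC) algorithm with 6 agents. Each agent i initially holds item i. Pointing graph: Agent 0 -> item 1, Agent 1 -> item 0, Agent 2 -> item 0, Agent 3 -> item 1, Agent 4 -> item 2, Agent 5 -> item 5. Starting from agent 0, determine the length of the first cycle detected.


Step 1: Trace the pointer graph from agent 0: 0 -> 1 -> 0
Step 2: A cycle is detected when we revisit agent 0
Step 3: The cycle is: 0 -> 1 -> 0
Step 4: Cycle length = 2

2


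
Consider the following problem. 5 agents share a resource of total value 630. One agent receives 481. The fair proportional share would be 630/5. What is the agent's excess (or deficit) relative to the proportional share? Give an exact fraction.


Step 1: Proportional share = 630/5 = 126
Step 2: Agent's actual allocation = 481
Step 3: Excess = 481 - 126 = 355

355


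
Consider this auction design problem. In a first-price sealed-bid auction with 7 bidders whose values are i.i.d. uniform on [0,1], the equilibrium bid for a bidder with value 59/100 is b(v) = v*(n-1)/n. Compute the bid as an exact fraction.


Step 1: The symmetric BNE bidding function is b(v) = v * (n-1) / n
Step 2: Substitute v = 59/100 and n = 7
Step 3: b = 59/100 * 6/7
Step 4: b = 177/350

177/350


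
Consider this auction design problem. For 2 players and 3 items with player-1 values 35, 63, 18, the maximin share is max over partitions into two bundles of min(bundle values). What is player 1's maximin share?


Step 1: Item values = 35, 63, 18
Step 2: Enumerate all 2-bundle partitions and take the smaller bundle:
  Partition 1: {35} vs {63,18} -> bundles 35, 81; min = 35
  Partition 2: {63} vs {35,18} -> bundles 63, 53; min = 53
  Partition 3: {18} vs {35,63} -> bundles 18, 98; min = 18
Step 3: MMS = max(35, 53, 18) = 53

53


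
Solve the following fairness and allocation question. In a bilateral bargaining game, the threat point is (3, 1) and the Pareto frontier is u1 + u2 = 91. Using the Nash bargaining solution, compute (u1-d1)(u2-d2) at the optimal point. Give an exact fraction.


Step 1: The Nash solution splits surplus symmetrically above the disagreement point
Step 2: u1 = (total + d1 - d2)/2 = (91 + 3 - 1)/2 = 93/2
Step 3: u2 = (total - d1 + d2)/2 = (91 - 3 + 1)/2 = 89/2
Step 4: Nash product = (93/2 - 3) * (89/2 - 1)
Step 5: = 87/2 * 87/2 = 7569/4

7569/4


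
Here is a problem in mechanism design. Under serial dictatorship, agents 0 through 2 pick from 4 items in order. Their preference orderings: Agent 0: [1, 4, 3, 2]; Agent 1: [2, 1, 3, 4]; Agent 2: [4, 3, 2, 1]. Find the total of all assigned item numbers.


Step 1: Agent 0 picks item 1
Step 2: Agent 1 picks item 2
Step 3: Agent 2 picks item 4
Step 4: Sum = 1 + 2 + 4 = 7

7


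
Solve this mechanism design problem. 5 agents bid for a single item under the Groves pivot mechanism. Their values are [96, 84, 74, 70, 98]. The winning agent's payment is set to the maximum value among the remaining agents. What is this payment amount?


Step 1: The efficient winner is agent 4 with value 98
Step 2: Other agents' values: [96, 84, 74, 70]
Step 3: Pivot payment = max(others) = 96
Step 4: The winner pays 96

96


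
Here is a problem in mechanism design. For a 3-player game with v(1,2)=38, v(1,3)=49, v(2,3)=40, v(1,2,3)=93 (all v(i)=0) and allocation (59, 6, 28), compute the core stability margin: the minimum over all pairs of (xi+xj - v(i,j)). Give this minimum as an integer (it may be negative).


Step 1: Slack for coalition (1,2): x1+x2 - v12 = 65 - 38 = 27
Step 2: Slack for coalition (1,3): x1+x3 - v13 = 87 - 49 = 38
Step 3: Slack for coalition (2,3): x2+x3 - v23 = 34 - 40 = -6
Step 4: Minimum slack = min(27, 38, -6) = -6, attained by (2,3); coalition (2,3) can block (slack < 0), so the allocation is not in the core

-6


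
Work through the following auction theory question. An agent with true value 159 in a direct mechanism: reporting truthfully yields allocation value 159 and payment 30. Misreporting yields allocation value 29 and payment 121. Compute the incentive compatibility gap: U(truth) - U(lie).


Step 1: U(truth) = value - payment = 159 - 30 = 129
Step 2: U(lie) = allocation - payment = 29 - 121 = -92
Step 3: IC gap = 129 - (-92) = 221

221


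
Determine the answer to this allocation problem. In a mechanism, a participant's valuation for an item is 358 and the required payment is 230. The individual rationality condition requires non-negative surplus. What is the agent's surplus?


Step 1: Surplus = value - payment = 358 - 230 = 128
Step 2: IR is satisfied (surplus >= 0)

128


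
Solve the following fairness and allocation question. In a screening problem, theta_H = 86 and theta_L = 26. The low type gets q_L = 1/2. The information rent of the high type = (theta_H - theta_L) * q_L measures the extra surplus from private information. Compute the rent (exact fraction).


Step 1: theta_H - theta_L = 86 - 26 = 60
Step 2: Information rent = (theta_H - theta_L) * q_L
Step 3: = 60 * 1/2
Step 4: = 30

30


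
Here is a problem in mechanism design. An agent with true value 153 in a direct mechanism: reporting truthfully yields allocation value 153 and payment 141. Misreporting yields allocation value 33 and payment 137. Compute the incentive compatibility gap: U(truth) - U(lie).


Step 1: U(truth) = value - payment = 153 - 141 = 12
Step 2: U(lie) = allocation - payment = 33 - 137 = -104
Step 3: IC gap = 12 - (-104) = 116

116


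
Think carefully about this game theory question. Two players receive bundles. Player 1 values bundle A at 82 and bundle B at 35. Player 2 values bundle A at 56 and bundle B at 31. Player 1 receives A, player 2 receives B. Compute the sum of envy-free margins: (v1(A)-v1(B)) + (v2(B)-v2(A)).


Step 1: Player 1's margin = v1(A) - v1(B) = 82 - 35 = 47
Step 2: Player 2's margin = v2(B) - v2(A) = 31 - 56 = -25
Step 3: Total margin = 47 + -25 = 22

22


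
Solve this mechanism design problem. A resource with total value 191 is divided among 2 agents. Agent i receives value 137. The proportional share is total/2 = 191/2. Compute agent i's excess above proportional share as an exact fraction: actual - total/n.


Step 1: Proportional share = 191/2
Step 2: Agent's actual allocation = 137
Step 3: Excess = 137 - 191/2 = 83/2

83/2


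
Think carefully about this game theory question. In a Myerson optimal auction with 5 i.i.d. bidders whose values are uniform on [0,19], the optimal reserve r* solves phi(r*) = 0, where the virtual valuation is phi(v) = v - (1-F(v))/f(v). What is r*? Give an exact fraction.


Step 1: For U[0,19], F(v) = v/19 and f(v) = 1/19
Step 2: phi(v) = v - (1 - v/19)/(1/19) = v - (19 - v) = 2v - 19
Step 3: Set phi(r*) = 0: 2r* - 19 = 0
Step 4: r* = 19/2 (the number of bidders n = 5 does not enter)

19/2


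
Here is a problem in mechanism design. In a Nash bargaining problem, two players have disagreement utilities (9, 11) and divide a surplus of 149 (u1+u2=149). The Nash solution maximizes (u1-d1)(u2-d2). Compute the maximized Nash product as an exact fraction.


Step 1: The Nash solution splits surplus symmetrically above the disagreement point
Step 2: u1 = (total + d1 - d2)/2 = (149 + 9 - 11)/2 = 147/2
Step 3: u2 = (total - d1 + d2)/2 = (149 - 9 + 11)/2 = 151/2
Step 4: Nash product = (147/2 - 9) * (151/2 - 11)
Step 5: = 129/2 * 129/2 = 16641/4

16641/4


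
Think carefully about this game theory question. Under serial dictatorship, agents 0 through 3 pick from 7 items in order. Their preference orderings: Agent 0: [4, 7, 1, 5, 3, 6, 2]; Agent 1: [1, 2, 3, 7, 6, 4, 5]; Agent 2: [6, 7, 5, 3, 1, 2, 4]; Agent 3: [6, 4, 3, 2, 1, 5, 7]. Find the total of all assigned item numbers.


Step 1: Agent 0 picks item 4
Step 2: Agent 1 picks item 1
Step 3: Agent 2 picks item 6
Step 4: Agent 3 picks item 3
Step 5: Sum = 4 + 1 + 6 + 3 = 14

14


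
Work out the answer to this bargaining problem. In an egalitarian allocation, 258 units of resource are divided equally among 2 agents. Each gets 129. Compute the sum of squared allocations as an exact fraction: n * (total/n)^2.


Step 1: Each agent's share = 258/2 = 129
Step 2: Square of each share = (129)^2 = 16641
Step 3: Sum of squares = 2 * 16641 = 33282

33282


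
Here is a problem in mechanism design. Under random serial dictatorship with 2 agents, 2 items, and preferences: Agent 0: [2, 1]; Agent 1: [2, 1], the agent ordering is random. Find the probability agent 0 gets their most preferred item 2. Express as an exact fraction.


Step 1: Agent 0 wants item 2
Step 2: There are 2 possible orderings of agents
Step 3: In 1 orderings, agent 0 gets item 2
Step 4: Probability = 1/2

1/2


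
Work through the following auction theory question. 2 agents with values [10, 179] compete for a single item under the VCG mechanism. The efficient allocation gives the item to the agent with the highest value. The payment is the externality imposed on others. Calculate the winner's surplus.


Step 1: The winner is the agent with the highest value: agent 1 with value 179
Step 2: Values of other agents: [10]
Step 3: VCG payment = max of others' values = 10
Step 4: Surplus = 179 - 10 = 169

169


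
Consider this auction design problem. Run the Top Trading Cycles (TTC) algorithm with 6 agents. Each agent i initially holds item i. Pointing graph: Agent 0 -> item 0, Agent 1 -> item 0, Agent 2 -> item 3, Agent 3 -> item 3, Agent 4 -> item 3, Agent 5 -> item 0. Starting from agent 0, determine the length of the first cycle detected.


Step 1: Trace the pointer graph from agent 0: 0 -> 0
Step 2: A cycle is detected when we revisit agent 0
Step 3: The cycle is: 0 -> 0
Step 4: Cycle length = 1

1


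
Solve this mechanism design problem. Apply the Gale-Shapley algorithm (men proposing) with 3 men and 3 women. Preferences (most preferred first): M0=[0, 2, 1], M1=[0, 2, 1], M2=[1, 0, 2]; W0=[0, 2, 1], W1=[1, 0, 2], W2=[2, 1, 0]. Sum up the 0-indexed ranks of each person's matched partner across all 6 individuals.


Step 1: Run Gale-Shapley (men propose, women hold best offer):
  M0 proposes to W0; she accepts
  M1 proposes to W0; rejected
  M1 proposes to W2; she accepts
  M2 proposes to W1; she accepts
Step 2: Final matching: W0-M0, W1-M2, W2-M1
Step 3: 0-indexed ranks (man's rank of his match, then woman's): 0 + 0 + 0 + 2 + 1 + 1
Step 4: Total rank sum = 4

4


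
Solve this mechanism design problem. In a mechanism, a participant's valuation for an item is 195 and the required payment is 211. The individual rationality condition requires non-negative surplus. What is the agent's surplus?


Step 1: Surplus = value - payment = 195 - 211 = -16
Step 2: IR is violated (surplus < 0)

-16


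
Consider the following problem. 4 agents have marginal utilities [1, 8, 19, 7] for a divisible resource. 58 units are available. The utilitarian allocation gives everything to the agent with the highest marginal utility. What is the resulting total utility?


Step 1: The marginal utilities are [1, 8, 19, 7]
Step 2: The highest marginal utility is 19
Step 3: All 58 units go to that agent
Step 4: Total utility = 19 * 58 = 1102

1102


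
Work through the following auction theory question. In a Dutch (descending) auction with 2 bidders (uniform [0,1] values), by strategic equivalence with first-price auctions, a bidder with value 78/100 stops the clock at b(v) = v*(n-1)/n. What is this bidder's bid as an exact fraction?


Step 1: Dutch auctions are strategically equivalent to first-price auctions
Step 2: The equilibrium bid is b(v) = v*(n-1)/n
Step 3: b = 39/50 * 1/2
Step 4: b = 39/100

39/100


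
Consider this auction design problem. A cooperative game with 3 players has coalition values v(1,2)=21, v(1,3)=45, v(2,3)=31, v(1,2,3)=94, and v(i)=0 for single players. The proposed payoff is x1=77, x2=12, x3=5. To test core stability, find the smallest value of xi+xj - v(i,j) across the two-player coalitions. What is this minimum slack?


Step 1: Slack for coalition (1,2): x1+x2 - v12 = 89 - 21 = 68
Step 2: Slack for coalition (1,3): x1+x3 - v13 = 82 - 45 = 37
Step 3: Slack for coalition (2,3): x2+x3 - v23 = 17 - 31 = -14
Step 4: Minimum slack = min(68, 37, -14) = -14, attained by (2,3); coalition (2,3) can block (slack < 0), so the allocation is not in the core

-14


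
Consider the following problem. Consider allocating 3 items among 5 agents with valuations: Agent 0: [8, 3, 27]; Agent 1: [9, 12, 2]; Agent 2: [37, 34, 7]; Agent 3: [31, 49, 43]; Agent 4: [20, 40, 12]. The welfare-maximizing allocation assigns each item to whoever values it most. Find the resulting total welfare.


Step 1: For each item, find the maximum value among all agents.
Step 2: Item 0 -> Agent 2 (value 37)
Step 3: Item 1 -> Agent 3 (value 49)
Step 4: Item 2 -> Agent 3 (value 43)
Step 5: Total welfare = 37 + 49 + 43 = 129

129


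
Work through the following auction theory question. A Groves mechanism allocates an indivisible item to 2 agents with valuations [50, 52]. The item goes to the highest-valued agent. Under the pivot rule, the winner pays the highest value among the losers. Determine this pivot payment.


Step 1: The efficient winner is agent 1 with value 52
Step 2: Other agents' values: [50]
Step 3: Pivot payment = max(others) = 50
Step 4: The winner pays 50

50


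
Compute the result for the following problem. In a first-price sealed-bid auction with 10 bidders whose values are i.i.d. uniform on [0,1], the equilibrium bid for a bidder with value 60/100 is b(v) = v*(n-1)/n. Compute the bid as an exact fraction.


Step 1: The symmetric BNE bidding function is b(v) = v * (n-1) / n
Step 2: Substitute v = 3/5 and n = 10
Step 3: b = 3/5 * 9/10
Step 4: b = 27/50

27/50


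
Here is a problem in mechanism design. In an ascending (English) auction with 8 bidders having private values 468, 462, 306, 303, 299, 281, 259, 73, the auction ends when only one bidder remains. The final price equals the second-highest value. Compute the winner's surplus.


Step 1: Identify the highest value: 468
Step 2: Identify the second-highest value: 462
Step 3: The final price = second-highest value = 462
Step 4: Surplus = 468 - 462 = 6

6


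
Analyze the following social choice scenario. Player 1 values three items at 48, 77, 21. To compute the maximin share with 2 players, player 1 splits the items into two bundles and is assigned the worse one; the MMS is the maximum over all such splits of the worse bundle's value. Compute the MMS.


Step 1: Item values = 48, 77, 21
Step 2: Enumerate all 2-bundle partitions and take the smaller bundle:
  Partition 1: {48} vs {77,21} -> bundles 48, 98; min = 48
  Partition 2: {77} vs {48,21} -> bundles 77, 69; min = 69
  Partition 3: {21} vs {48,77} -> bundles 21, 125; min = 21
Step 3: MMS = max(48, 69, 21) = 69

69


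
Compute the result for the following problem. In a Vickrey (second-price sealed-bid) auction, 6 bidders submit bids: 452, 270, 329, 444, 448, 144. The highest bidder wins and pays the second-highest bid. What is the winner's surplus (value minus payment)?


Step 1: Sort bids in descending order: 452, 448, 444, 329, 270, 144
Step 2: The winning bid is the highest: 452
Step 3: The payment equals the second-highest bid: 448
Step 4: Surplus = winner's bid - payment = 452 - 448 = 4

4


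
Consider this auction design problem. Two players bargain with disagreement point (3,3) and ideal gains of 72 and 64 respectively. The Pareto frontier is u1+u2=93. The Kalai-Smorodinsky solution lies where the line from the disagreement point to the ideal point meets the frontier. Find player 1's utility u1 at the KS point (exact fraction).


Step 1: At the KS point, (u1-d1)/r1 = (u2-d2)/r2 = t and u1+u2 = 93
Step 2: u1 = d1 + r1*t and u2 = d2 + r2*t, so (d1 + r1*t) + (d2 + r2*t) = 93
Step 3: t = (93 - 3 - 3)/(72 + 64) = 87/136
Step 4: u1 = d1 + r1*t = 3 + 72 * 87/136 = 834/17
Step 5: (Check: u2 = d2 + r2*t = 747/17; u1+u2 = 834/17 + 747/17 = 93, on the frontier.)

834/17


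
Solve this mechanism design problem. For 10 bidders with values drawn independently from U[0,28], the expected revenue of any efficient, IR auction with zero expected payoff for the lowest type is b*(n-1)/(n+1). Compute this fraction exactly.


Step 1: By Revenue Equivalence, expected revenue = b*(n-1)/(n+1)
Step 2: Substituting n = 10, b = 28
Step 3: Revenue = 28*(10-1)/(10+1) = 28*9/11
Step 4: Revenue = 252/11

252/11


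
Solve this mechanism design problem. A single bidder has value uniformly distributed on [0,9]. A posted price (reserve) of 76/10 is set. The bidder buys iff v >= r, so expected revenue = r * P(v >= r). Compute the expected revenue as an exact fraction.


Step 1: Posted price r = 38/5, value support [0,9]
Step 2: P(v >= r) = (9 - 38/5)/9 = 7/45
Step 3: Expected revenue = r * P(v >= r) = 38/5 * 7/45
Step 4: Revenue = 266/225

266/225


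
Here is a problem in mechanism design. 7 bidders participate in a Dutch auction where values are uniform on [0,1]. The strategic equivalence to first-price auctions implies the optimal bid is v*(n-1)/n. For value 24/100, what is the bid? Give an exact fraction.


Step 1: Dutch auctions are strategically equivalent to first-price auctions
Step 2: The equilibrium bid is b(v) = v*(n-1)/n
Step 3: b = 6/25 * 6/7
Step 4: b = 36/175

36/175


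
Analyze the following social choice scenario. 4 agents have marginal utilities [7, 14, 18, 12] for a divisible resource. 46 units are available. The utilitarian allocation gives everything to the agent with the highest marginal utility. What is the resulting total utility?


Step 1: The marginal utilities are [7, 14, 18, 12]
Step 2: The highest marginal utility is 18
Step 3: All 46 units go to that agent
Step 4: Total utility = 18 * 46 = 828

828


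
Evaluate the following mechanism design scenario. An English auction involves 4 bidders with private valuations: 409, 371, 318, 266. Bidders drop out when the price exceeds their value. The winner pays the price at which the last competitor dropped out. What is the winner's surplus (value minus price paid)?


Step 1: Identify the highest value: 409
Step 2: Identify the second-highest value: 371
Step 3: The final price = second-highest value = 371
Step 4: Surplus = 409 - 371 = 38

38


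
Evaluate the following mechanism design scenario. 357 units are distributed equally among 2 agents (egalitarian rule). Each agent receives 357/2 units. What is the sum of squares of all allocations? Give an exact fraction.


Step 1: Each agent's share = 357/2
Step 2: Square of each share = (357/2)^2 = 127449/4
Step 3: Sum of squares = 2 * 127449/4 = 127449/2

127449/2


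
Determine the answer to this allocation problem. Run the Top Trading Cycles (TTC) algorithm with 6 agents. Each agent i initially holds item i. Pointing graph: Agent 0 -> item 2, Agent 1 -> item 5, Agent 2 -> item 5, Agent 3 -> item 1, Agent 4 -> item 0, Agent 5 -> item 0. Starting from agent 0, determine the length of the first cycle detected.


Step 1: Trace the pointer graph from agent 0: 0 -> 2 -> 5 -> 0
Step 2: A cycle is detected when we revisit agent 0
Step 3: The cycle is: 0 -> 2 -> 5 -> 0
Step 4: Cycle length = 3

3


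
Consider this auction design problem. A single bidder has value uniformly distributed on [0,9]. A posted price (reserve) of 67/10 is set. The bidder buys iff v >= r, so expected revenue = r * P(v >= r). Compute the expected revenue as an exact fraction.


Step 1: Posted price r = 67/10, value support [0,9]
Step 2: P(v >= r) = (9 - 67/10)/9 = 23/90
Step 3: Expected revenue = r * P(v >= r) = 67/10 * 23/90
Step 4: Revenue = 1541/900

1541/900


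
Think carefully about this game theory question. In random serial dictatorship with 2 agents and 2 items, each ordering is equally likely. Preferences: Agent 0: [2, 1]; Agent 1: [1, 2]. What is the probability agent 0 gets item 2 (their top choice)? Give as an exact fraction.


Step 1: Agent 0 wants item 2
Step 2: There are 2 possible orderings of agents
Step 3: In 2 orderings, agent 0 gets item 2
Step 4: Probability = 2/2 = 1

1


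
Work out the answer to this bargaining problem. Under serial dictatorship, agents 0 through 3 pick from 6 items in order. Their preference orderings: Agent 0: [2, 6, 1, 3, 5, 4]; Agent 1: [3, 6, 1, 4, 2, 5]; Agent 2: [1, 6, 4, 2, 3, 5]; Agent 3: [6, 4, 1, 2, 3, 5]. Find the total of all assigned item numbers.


Step 1: Agent 0 picks item 2
Step 2: Agent 1 picks item 3
Step 3: Agent 2 picks item 1
Step 4: Agent 3 picks item 6
Step 5: Sum = 2 + 3 + 1 + 6 = 12

12
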